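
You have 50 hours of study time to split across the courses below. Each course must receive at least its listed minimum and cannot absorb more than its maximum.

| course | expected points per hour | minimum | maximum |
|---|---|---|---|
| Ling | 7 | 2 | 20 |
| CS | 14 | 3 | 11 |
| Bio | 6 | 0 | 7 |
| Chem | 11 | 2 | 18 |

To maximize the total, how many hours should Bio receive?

1

Meeting every minimum uses 2+3+0+2 = 7 hours, leaving 43.
Order the courses by expected points per hour: CS 14 > Chem 11 > Ling 7 > Bio 6.
Give CS 8 more to hit its cap of 11 ; 35 left.
Chem takes 16 more to reach its cap of 18 ; 19 left.
Ling: +18 to 20 (cap) ; 1 left.
Only 1 left; Bio takes them to reach 1.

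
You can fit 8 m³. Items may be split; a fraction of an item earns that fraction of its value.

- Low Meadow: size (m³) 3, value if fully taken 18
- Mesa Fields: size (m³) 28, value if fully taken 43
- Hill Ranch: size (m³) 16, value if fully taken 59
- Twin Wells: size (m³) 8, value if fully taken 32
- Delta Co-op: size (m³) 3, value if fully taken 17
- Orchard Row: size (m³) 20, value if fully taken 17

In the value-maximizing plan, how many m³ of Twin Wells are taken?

Sort by value density: Low Meadow 18/3≈6, Delta Co-op 17/3≈5.67, Twin Wells 32/8≈4, Hill Ranch 59/16≈3.69, Mesa Fields 43/28≈1.54, Orchard Row 17/20≈0.85.
All 3 m³ of Low Meadow fit (value 18) → 5 remain.
Take all of Delta Co-op (3 m³, value 17) → 2 m³ left.
Only 2 m³ remain; take 2/8 of Twin Wells for value 32×2/8 = 8.

2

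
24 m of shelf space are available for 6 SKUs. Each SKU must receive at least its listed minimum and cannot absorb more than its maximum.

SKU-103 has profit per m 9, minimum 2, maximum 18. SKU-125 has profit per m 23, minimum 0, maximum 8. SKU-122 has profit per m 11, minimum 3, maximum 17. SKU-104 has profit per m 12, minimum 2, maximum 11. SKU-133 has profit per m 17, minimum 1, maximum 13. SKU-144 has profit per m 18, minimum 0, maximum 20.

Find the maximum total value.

420

Meeting every minimum uses 2+0+3+2+1+0 = 8 m, leaving 16.
Highest profit per m first: SKU-125 23 > SKU-144 18 > SKU-133 17 > SKU-104 12 > SKU-122 11 > SKU-103 9.
SKU-125: +8 to 8 (cap) — 8 left.
Only 8 left; SKU-144 takes them to reach 8.
Total = 9×2 + 23×8 + 11×3 + 12×2 + 17×1 + 18×8 = 420.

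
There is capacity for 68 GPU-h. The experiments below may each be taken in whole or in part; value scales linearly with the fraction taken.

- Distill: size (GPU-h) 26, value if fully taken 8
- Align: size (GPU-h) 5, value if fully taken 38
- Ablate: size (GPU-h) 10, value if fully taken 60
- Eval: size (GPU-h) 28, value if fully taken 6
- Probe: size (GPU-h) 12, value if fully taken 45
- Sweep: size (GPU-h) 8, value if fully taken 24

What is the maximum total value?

Rank by value-to-size ratio: Align 38/5≈7.6, Ablate 60/10≈6, Probe 45/12≈3.75, Sweep 24/8≈3, Distill 8/26≈0.308, Eval 6/28≈0.214.
Align: take in full, 5 GPU-h for value 38 — 63 left.
Take all of Ablate (10 GPU-h, value 60) — 53 GPU-h left.
Probe: take in full, 12 GPU-h for value 45 — 41 left.
Sweep: take in full, 8 GPU-h for value 24 — 33 left.
Take all of Distill (26 GPU-h, value 8) — 7 GPU-h left.
Only 7 GPU-h remain; take 7/28 of Eval for value 6×7/28 = 1.5.
Total value = 176.5.

176.5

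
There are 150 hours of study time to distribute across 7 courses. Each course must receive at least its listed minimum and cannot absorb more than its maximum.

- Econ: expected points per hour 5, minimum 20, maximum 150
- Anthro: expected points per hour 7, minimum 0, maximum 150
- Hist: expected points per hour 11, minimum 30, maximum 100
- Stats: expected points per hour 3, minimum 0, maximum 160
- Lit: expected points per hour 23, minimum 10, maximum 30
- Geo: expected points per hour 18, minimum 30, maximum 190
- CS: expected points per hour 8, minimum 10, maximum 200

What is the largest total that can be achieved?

Meeting every minimum uses 20+0+30+0+10+30+10 = 100 hours, leaving 50.
Rank by expected points per hour: Lit 23 > Geo 18 > Hist 11 > CS 8 > Anthro 7 > Econ 5 > Stats 3.
Lit: +20 to 30 (cap) ; 30 left.
Geo: +30 (room for 160) → 60. Pool exhausted.
Total = 5×20 + 11×30 + 23×30 + 18×60 + 8×10 = 2280.

2280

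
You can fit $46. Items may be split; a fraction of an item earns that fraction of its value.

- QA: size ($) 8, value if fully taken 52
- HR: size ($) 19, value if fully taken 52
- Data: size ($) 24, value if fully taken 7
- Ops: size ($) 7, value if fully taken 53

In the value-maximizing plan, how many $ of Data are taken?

12

Rank by value-to-size ratio: Ops 53/7≈7.57, QA 52/8≈6.5, HR 52/19≈2.74, Data 7/24≈0.292.
Ops: take in full, 7 $ for value 53 ; 39 left.
All 8 $ of QA fit (value 52) ; 31 remain.
All 19 $ of HR fit (value 52) ; 12 remain.
12 $ left: a 12/24 share of Data gives 7×12/24 = 3.5.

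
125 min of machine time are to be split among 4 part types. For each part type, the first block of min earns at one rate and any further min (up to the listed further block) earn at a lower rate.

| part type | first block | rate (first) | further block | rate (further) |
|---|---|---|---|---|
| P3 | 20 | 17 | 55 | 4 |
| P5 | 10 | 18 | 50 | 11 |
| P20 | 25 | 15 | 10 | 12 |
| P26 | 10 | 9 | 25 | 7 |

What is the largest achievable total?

1655

Rank every tier by rate: P5/T1 18 > P3/T1 17 > P20/T1 15 > P20/T2 12 > P5/T2 11 > P26/T1 9 > P26/T2 7 > P3/T2 4.
Fill P5 T1 block (10 at 18) — 115 left.
P3 T1 at 17: fill all 20 — 95 left.
Fill P20 T1 block (25 at 15) — 70 left.
Fill P20 T2 block (10 at 12) — 60 left.
P5/T2 (11): +50 — 10 left.
Fill P26 T1 block (10 at 9) — 0 left.
Total = 18×10 + 17×20 + 15×25 + 12×10 + 11×50 + 9×10 = 1655.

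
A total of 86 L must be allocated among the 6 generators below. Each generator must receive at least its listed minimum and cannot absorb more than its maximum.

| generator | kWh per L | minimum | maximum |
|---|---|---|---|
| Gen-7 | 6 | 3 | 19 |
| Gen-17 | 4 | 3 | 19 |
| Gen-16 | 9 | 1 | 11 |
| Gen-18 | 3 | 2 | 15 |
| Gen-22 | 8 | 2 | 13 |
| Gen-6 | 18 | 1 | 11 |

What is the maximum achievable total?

Meeting every minimum uses 3+3+1+2+2+1 = 12 L, leaving 74.
Rank by kWh per L: Gen-6 18 > Gen-16 9 > Gen-22 8 > Gen-7 6 > Gen-17 4 > Gen-18 3.
Give Gen-6 10 more to hit its cap of 11 → 64 left.
Gen-16: +10 to 11 (cap) → 54 left.
Gen-22: +11 to 13 (cap) → 43 left.
Gen-7: +16 to 19 (cap) → 27 left.
Gen-17: +16 to 19 (cap) → 11 left.
Gen-18: +11 (room for 13) → 13. Pool exhausted.
Total = 6×19 + 4×19 + 9×11 + 3×13 + 8×13 + 18×11 = 630.

630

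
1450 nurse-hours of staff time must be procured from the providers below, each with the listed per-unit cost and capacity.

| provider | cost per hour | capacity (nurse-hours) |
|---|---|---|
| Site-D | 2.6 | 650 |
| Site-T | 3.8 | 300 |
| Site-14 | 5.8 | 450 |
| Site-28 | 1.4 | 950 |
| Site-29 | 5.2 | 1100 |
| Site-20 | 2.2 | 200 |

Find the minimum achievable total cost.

2550

Cheapest first:
Site-28 at 1.4: take all 950 nurse-hours ; 500 still needed.
Site-20 at 2.2: take all 200 nurse-hours ; 300 still needed.
Site-D (2.6): take the remaining 300 ; done.
Site-T, Site-29, Site-14: unused.
Cost = 950×1.4 + 200×2.2 + 300×2.6 = 2550.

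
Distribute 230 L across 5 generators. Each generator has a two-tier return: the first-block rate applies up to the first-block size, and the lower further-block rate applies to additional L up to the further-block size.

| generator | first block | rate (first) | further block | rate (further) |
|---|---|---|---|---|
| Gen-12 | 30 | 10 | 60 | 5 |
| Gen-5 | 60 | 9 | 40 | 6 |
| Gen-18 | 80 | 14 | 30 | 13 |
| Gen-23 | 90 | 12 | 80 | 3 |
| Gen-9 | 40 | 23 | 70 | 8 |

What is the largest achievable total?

Rank every tier by rate: Gen-9/first 23 > Gen-18/first 14 > Gen-18/second 13 > Gen-23/first 12 > Gen-12/first 10 > Gen-5/first 9 > Gen-9/second 8 > Gen-5/second 6 > Gen-12/second 5 > Gen-23/second 3.
Gen-9 first at 23: fill all 40 — 190 left.
Gen-18/first (14): +80 — 110 left.
Fill Gen-18 second block (30 at 13) — 80 left.
80 remain; put them into Gen-23 first at 12.
Total = 23×40 + 14×80 + 13×30 + 12×80 = 3390.

3390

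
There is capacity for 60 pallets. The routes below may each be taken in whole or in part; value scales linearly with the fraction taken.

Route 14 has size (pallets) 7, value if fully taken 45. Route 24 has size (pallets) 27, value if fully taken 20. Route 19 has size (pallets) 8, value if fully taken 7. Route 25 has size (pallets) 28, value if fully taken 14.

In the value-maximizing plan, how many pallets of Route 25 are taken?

Sort by value density: Route 14 45/7≈6.43, Route 19 7/8≈0.875, Route 24 20/27≈0.741, Route 25 14/28≈0.5.
Take all of Route 14 (7 pallets, value 45) ; 53 pallets left.
Route 19: take in full, 8 pallets for value 7 ; 45 left.
Route 24: take in full, 27 pallets for value 20 ; 18 left.
Fill the last 18 pallets with part of Route 25: 18/28 of it earns 9.

18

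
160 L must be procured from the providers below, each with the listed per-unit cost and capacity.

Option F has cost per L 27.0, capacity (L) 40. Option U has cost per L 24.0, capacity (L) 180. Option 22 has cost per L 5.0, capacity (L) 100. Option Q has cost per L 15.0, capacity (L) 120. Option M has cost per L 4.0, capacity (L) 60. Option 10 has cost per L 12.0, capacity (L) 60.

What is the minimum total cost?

740

Fill from the cheapest provider first.
Option M at 4.0: take all 60 L — 100 still needed.
Take 100 from Option 22 at 5.0 — need 0 more.
Option 10, Option Q, Option U, Option F: unused.
Cost = 60×4.0 + 100×5.0 = 740.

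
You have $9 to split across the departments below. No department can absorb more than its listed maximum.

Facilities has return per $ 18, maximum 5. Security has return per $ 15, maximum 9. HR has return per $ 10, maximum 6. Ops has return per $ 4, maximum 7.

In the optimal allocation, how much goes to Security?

Highest return per $ first: Facilities 18 > Security 15 > HR 10 > Ops 4.
Facilities takes 5 to reach its cap of 5 ; 4 left.
Security: +4 (room for 9) → 4. Pool exhausted.

4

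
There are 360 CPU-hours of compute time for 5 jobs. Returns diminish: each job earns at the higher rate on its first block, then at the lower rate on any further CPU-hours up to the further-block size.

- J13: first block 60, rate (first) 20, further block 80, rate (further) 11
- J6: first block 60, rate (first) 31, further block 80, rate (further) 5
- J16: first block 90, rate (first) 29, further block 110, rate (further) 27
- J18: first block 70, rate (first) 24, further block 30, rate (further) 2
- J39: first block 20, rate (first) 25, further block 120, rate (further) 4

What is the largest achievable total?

9820

Rank every tier by rate: J6/tier1 31 > J16/tier1 29 > J16/tier2 27 > J39/tier1 25 > J18/tier1 24 > J13/tier1 20 > J13/tier2 11 > J6/tier2 5 > J39/tier2 4 > J18/tier2 2.
J6 tier1 at 31: fill all 60 ; 300 left.
Fill J16 tier1 block (90 at 29) ; 210 left.
J16 tier2 at 27: fill all 110 ; 100 left.
J39 tier1 at 25: fill all 20 ; 80 left.
Fill J18 tier1 block (70 at 24) ; 10 left.
J13/tier1: +10 of 60 at 20; pool empty.
Total = 31×60 + 29×90 + 27×110 + 25×20 + 24×70 + 20×10 = 9820.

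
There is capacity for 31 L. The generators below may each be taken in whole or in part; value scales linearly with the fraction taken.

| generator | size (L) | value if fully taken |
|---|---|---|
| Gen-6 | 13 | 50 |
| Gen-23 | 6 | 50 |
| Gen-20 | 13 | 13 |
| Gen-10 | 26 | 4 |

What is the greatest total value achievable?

112

Best value per unit of size first: Gen-23 50/6≈8.33, Gen-6 50/13≈3.85, Gen-20 13/13≈1, Gen-10 4/26≈0.154.
Gen-23: take in full, 6 L for value 50 → 25 left.
Gen-6: take in full, 13 L for value 50 → 12 left.
Fill the last 12 L with part of Gen-20: 12/13 of it earns 12.
Total value = 112.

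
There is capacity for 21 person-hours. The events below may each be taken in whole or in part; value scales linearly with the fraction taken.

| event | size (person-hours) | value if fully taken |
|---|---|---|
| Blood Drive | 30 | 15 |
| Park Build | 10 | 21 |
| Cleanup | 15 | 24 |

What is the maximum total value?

Sort by value density: Park Build 21/10≈2.1, Cleanup 24/15≈1.6, Blood Drive 15/30≈0.5.
Park Build: take in full, 10 person-hours for value 21 — 11 left.
Fill the last 11 person-hours with part of Cleanup: 11/15 of it earns 17.6.
Total value = 38.6.

38.6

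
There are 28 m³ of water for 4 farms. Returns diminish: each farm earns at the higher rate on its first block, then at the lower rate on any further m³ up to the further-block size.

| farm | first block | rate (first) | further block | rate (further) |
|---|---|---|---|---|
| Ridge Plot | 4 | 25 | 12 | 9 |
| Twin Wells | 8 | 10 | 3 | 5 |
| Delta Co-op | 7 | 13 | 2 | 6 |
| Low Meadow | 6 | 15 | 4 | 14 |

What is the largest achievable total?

Rank every tier by rate: Ridge Plot/tier1 25 > Low Meadow/tier1 15 > Low Meadow/tier2 14 > Delta Co-op/tier1 13 > Twin Wells/tier1 10 > Ridge Plot/tier2 9 > Delta Co-op/tier2 6 > Twin Wells/tier2 5.
Ridge Plot tier1 at 25: fill all 4 → 24 left.
Low Meadow/tier1 (15): +6 → 18 left.
Low Meadow tier2 at 14: fill all 4 → 14 left.
Delta Co-op tier1 at 13: fill all 7 → 7 left.
7 remain; put them into Twin Wells tier1 at 10.
Total = 25×4 + 15×6 + 14×4 + 13×7 + 10×7 = 407.

407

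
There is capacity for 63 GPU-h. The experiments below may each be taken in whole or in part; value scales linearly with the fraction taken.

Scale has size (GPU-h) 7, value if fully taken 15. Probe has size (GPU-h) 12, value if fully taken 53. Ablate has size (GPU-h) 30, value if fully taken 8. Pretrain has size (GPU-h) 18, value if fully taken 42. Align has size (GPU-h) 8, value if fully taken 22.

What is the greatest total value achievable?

Sort by value density: Probe 53/12≈4.42, Align 22/8≈2.75, Pretrain 42/18≈2.33, Scale 15/7≈2.14, Ablate 8/30≈0.267.
Probe: take in full, 12 GPU-h for value 53 — 51 left.
Take all of Align (8 GPU-h, value 22) — 43 GPU-h left.
Take all of Pretrain (18 GPU-h, value 42) — 25 GPU-h left.
All 7 GPU-h of Scale fit (value 15) — 18 remain.
Fill the last 18 GPU-h with part of Ablate: 18/30 of it earns 4.8.
Total value = 136.8.

136.8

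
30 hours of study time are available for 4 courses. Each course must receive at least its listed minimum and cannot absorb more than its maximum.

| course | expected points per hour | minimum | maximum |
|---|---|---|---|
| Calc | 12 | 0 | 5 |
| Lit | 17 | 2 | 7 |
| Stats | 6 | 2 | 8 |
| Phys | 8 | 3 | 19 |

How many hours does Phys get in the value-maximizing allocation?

16

Meeting every minimum uses 0+2+2+3 = 7 hours, leaving 23.
Rank by expected points per hour: Lit 17 > Calc 12 > Phys 8 > Stats 6.
Lit: +5 to 7 (cap) ; 18 left.
Give Calc 5 more to hit its cap of 5 ; 13 left.
Only 13 left; Phys takes them to reach 16.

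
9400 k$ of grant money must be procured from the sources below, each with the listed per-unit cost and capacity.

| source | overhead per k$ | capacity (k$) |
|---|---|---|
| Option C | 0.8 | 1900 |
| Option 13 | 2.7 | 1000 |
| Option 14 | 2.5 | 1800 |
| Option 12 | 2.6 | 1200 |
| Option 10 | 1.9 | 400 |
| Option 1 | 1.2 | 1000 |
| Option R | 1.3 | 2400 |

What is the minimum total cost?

Fill from the cheapest source first.
Option C (0.8): use full 1900 — 7500 k$ to go.
Option 1 (1.2): use full 1000 — 6500 k$ to go.
Option R at 1.3: take all 2400 k$ — 4100 still needed.
Option 10 (1.9): use full 400 — 3700 k$ to go.
Option 14 (2.5): use full 1800 — 1900 k$ to go.
Option 12 (2.6): use full 1200 — 700 k$ to go.
Take 700 from Option 13 at 2.7 to finish.
Cost = 1900×0.8 + 1000×1.2 + 2400×1.3 + 400×1.9 + 1800×2.5 + 1200×2.6 + 700×2.7 = 16110.

16110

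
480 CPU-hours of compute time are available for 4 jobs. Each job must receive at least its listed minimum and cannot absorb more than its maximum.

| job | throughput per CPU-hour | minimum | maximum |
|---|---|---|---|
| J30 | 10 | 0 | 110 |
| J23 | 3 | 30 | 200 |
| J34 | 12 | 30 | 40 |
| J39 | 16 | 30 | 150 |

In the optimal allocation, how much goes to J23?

Meeting every minimum uses 0+30+30+30 = 90 CPU-hours, leaving 390.
Highest throughput per CPU-hour first: J39 16 > J34 12 > J30 10 > J23 3.
Give J39 120 more to hit its cap of 150 — 270 left.
J34: +10 to 40 (cap) — 260 left.
J30 takes 110 more to reach its cap of 110 — 150 left.
J23 has room for 170 more but only 150 remain, so it gets 180.

180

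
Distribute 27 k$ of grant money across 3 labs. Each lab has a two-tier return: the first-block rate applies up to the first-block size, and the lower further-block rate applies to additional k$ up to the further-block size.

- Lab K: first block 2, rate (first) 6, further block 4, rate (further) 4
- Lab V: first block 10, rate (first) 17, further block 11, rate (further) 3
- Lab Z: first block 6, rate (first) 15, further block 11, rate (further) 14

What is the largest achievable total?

Rank every tier by rate: Lab V/first 17 > Lab Z/first 15 > Lab Z/second 14 > Lab K/first 6 > Lab K/second 4 > Lab V/second 3.
Lab V first at 17: fill all 10 → 17 left.
Fill Lab Z first block (6 at 15) → 11 left.
Lab Z/second (14): +11 → 0 left.
Total = 17×10 + 15×6 + 14×11 = 414.

414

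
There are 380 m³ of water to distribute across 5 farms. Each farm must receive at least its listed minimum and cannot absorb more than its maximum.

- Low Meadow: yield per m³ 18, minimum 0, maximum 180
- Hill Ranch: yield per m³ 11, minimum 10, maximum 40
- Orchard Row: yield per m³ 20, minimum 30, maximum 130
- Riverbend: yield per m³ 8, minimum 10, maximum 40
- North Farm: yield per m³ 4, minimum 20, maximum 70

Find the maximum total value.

6440

Meeting every minimum uses 0+10+30+10+20 = 70 m³, leaving 310.
Order the farms by yield per m³: Orchard Row 20 > Low Meadow 18 > Hill Ranch 11 > Riverbend 8 > North Farm 4.
Orchard Row: +100 to 130 (cap) ; 210 left.
Give Low Meadow 180 more to hit its cap of 180 ; 30 left.
Give Hill Ranch 30 more to hit its cap of 40 ; 0 left.
Total = 18×180 + 11×40 + 20×130 + 8×10 + 4×20 = 6440.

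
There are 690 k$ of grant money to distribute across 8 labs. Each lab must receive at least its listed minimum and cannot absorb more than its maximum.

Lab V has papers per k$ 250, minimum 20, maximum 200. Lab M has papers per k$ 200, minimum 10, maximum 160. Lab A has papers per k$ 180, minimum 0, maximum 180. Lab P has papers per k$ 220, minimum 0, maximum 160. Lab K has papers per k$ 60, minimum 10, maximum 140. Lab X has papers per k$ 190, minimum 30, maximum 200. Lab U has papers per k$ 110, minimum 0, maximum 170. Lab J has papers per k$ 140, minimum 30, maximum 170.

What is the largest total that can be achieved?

146700

Meeting every minimum uses 20+10+0+0+10+30+0+30 = 100 k$, leaving 590.
Highest papers per k$ first: Lab V 250 > Lab P 220 > Lab M 200 > Lab X 190 > Lab A 180 > Lab J 140 > Lab U 110 > Lab K 60.
Lab V: +180 to 200 (cap) → 410 left.
Give Lab P 160 more to hit its cap of 160 → 250 left.
Lab M takes 150 more to reach its cap of 160 → 100 left.
Only 100 left; Lab X takes them to reach 130.
Total = 250×200 + 200×160 + 220×160 + 60×10 + 190×130 + 140×30 = 146700.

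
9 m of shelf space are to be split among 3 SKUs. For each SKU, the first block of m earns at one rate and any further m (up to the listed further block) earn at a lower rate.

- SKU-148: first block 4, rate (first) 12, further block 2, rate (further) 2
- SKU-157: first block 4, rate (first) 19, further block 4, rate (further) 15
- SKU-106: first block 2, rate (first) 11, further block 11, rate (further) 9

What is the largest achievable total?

Order all 6 blocks by rate: SKU-157/first 19 > SKU-157/second 15 > SKU-148/first 12 > SKU-106/first 11 > SKU-106/second 9 > SKU-148/second 2.
SKU-157 first at 19: fill all 4 → 5 left.
SKU-157/second (15): +4 → 1 left.
SKU-148/first: +1 of 4 at 12; pool empty.
Total = 19×4 + 15×4 + 12×1 = 148.

148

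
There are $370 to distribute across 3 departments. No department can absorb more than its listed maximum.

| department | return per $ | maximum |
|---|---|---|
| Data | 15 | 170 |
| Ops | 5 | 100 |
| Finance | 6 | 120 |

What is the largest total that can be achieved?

3670

Highest return per $ first: Data 15 > Finance 6 > Ops 5.
Data: +170 to 170 (cap) — 200 left.
Finance: +120 to 120 (cap) — 80 left.
Ops: +80 (room for 100) → 80. Pool exhausted.
Total = 15×170 + 5×80 + 6×120 = 3670.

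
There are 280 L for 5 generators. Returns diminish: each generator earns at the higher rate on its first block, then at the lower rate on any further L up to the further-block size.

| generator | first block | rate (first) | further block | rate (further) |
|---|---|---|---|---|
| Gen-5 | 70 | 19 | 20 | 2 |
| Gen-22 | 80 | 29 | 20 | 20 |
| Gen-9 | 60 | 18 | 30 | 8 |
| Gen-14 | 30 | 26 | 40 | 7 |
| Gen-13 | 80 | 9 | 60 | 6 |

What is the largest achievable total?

6090

Order all 10 blocks by rate: Gen-22/T1 29 > Gen-14/T1 26 > Gen-22/T2 20 > Gen-5/T1 19 > Gen-9/T1 18 > Gen-13/T1 9 > Gen-9/T2 8 > Gen-14/T2 7 > Gen-13/T2 6 > Gen-5/T2 2.
Fill Gen-22 T1 block (80 at 29) ; 200 left.
Gen-14 T1 at 26: fill all 30 ; 170 left.
Fill Gen-22 T2 block (20 at 20) ; 150 left.
Gen-5 T1 at 19: fill all 70 ; 80 left.
Gen-9 T1 at 18: fill all 60 ; 20 left.
Gen-13/T1: +20 of 80 at 9; pool empty.
Total = 29×80 + 26×30 + 20×20 + 19×70 + 18×60 + 9×20 = 6090.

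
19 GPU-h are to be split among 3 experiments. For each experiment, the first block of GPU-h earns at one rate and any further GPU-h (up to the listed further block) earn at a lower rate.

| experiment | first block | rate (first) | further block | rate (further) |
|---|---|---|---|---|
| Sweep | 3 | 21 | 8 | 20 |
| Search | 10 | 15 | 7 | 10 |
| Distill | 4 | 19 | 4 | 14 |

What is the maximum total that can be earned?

Rank every tier by rate: Sweep/first 21 > Sweep/second 20 > Distill/first 19 > Search/first 15 > Distill/second 14 > Search/second 10.
Sweep/first (21): +3 — 16 left.
Sweep second at 20: fill all 8 — 8 left.
Distill/first (19): +4 — 4 left.
Search/first: +4 of 10 at 15; pool empty.
Total = 21×3 + 20×8 + 19×4 + 15×4 = 359.

359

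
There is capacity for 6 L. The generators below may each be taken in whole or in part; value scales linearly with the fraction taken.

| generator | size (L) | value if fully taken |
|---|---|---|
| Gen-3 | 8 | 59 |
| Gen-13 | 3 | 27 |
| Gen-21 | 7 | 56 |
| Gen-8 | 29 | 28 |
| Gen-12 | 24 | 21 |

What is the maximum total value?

51

Sort by value density: Gen-13 27/3≈9, Gen-21 56/7≈8, Gen-3 59/8≈7.38, Gen-8 28/29≈0.966, Gen-12 21/24≈0.875.
All 3 L of Gen-13 fit (value 27) ; 3 remain.
3 L left: a 3/7 share of Gen-21 gives 56×3/7 = 24.
Total value = 51.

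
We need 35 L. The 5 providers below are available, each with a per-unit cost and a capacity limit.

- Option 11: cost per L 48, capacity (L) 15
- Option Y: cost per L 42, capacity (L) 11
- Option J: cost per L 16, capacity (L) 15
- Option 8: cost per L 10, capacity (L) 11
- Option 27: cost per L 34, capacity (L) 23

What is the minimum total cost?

Use providers in increasing cost order.
Take 11 from Option 8 at 10 ; need 24 more.
Option J at 16: take all 15 L ; 9 still needed.
Option 27 at 34: take 9 of its 23 ; requirement met.
Option Y, Option 11: unused.
Cost = 11×10 + 15×16 + 9×34 = 656.

656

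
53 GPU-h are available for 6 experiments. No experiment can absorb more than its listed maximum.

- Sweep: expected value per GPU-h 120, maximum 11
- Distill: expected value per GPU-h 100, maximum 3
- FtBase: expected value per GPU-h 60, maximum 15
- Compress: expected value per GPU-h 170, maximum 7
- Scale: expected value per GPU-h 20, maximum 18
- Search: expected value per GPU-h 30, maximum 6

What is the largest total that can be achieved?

Order the experiments by expected value per GPU-h: Compress 170 > Sweep 120 > Distill 100 > FtBase 60 > Search 30 > Scale 20.
Compress takes 7 to reach its cap of 7 → 46 left.
Give Sweep 11 to hit its cap of 11 → 35 left.
Distill: +3 to 3 (cap) → 32 left.
FtBase: +15 to 15 (cap) → 17 left.
Give Search 6 to hit its cap of 6 → 11 left.
Scale: +11 (room for 18) → 11. Pool exhausted.
Total = 120×11 + 100×3 + 60×15 + 170×7 + 20×11 + 30×6 = 4110.

4110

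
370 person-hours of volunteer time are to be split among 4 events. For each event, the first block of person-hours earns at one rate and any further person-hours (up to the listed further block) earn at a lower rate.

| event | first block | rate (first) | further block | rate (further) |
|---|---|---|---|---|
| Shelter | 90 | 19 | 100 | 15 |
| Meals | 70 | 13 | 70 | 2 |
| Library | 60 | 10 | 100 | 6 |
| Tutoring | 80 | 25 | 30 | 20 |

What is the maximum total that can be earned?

Rank every tier by rate: Tutoring/tier1 25 > Tutoring/tier2 20 > Shelter/tier1 19 > Shelter/tier2 15 > Meals/tier1 13 > Library/tier1 10 > Library/tier2 6 > Meals/tier2 2.
Tutoring tier1 at 25: fill all 80 → 290 left.
Tutoring/tier2 (20): +30 → 260 left.
Shelter/tier1 (19): +90 → 170 left.
Shelter tier2 at 15: fill all 100 → 70 left.
Meals tier1 at 13: fill all 70 → 0 left.
Total = 25×80 + 20×30 + 19×90 + 15×100 + 13×70 = 6720.

6720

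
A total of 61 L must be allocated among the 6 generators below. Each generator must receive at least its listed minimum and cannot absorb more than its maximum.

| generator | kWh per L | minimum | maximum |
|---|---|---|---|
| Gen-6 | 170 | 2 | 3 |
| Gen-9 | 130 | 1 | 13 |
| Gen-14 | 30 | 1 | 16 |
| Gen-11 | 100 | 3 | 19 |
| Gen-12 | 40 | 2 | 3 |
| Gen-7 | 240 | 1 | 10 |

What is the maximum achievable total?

7010

Meeting every minimum uses 2+1+1+3+2+1 = 10 L, leaving 51.
Rank by kWh per L: Gen-7 240 > Gen-6 170 > Gen-9 130 > Gen-11 100 > Gen-12 40 > Gen-14 30.
Give Gen-7 9 more to hit its cap of 10 — 42 left.
Gen-6 takes 1 more to reach its cap of 3 — 41 left.
Give Gen-9 12 more to hit its cap of 13 — 29 left.
Gen-11: +16 to 19 (cap) — 13 left.
Give Gen-12 1 more to hit its cap of 3 — 12 left.
Only 12 left; Gen-14 takes them to reach 13.
Total = 170×3 + 130×13 + 30×13 + 100×19 + 40×3 + 240×10 = 7010.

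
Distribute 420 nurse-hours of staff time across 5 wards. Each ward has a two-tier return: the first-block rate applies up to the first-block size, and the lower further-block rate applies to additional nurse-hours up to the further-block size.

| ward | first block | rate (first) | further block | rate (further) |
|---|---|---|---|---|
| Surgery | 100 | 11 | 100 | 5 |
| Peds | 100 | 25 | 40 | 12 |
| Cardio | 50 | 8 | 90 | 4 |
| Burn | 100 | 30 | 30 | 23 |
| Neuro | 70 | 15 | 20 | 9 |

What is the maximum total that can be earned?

8600

Order all 10 blocks by rate: Burn/first 30 > Peds/first 25 > Burn/second 23 > Neuro/first 15 > Peds/second 12 > Surgery/first 11 > Neuro/second 9 > Cardio/first 8 > Surgery/second 5 > Cardio/second 4.
Fill Burn first block (100 at 30) — 320 left.
Peds/first (25): +100 — 220 left.
Fill Burn second block (30 at 23) — 190 left.
Neuro first at 15: fill all 70 — 120 left.
Peds second at 12: fill all 40 — 80 left.
Surgery/first: +80 of 100 at 11; pool empty.
Total = 30×100 + 25×100 + 23×30 + 15×70 + 12×40 + 11×80 = 8600.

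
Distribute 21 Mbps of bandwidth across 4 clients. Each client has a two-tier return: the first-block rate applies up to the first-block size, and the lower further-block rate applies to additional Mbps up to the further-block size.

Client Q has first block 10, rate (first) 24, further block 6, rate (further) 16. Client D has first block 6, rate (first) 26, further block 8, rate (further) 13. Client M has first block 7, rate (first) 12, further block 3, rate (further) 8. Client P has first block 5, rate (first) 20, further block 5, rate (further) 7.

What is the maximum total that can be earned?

Treat each block as its own option and order by rate: Client D/tier1 26 > Client Q/tier1 24 > Client P/tier1 20 > Client Q/tier2 16 > Client D/tier2 13 > Client M/tier1 12 > Client M/tier2 8 > Client P/tier2 7.
Client D/tier1 (26): +6 — 15 left.
Client Q/tier1 (24): +10 — 5 left.
Client P tier1 at 20: fill all 5 — 0 left.
Total = 26×6 + 24×10 + 20×5 = 496.

496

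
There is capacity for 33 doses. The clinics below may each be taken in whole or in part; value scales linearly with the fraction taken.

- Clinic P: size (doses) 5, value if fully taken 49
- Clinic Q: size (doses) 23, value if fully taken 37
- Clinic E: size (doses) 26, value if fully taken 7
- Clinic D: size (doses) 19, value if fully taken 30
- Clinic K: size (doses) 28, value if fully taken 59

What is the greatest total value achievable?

108

Sort by value density: Clinic P 49/5≈9.8, Clinic K 59/28≈2.11, Clinic Q 37/23≈1.61, Clinic D 30/19≈1.58, Clinic E 7/26≈0.269.
Clinic P: take in full, 5 doses for value 49 — 28 left.
All 28 doses of Clinic K fit (value 59) — 0 remain.
Total value = 108.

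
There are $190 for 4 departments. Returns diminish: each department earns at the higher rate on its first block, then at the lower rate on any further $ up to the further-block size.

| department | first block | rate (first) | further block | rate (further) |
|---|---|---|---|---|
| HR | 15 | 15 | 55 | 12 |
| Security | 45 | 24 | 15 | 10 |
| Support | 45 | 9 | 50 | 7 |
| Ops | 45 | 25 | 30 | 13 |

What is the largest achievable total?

Treat each block as its own option and order by rate: Ops/tier1 25 > Security/tier1 24 > HR/tier1 15 > Ops/tier2 13 > HR/tier2 12 > Security/tier2 10 > Support/tier1 9 > Support/tier2 7.
Ops tier1 at 25: fill all 45 → 145 left.
Fill Security tier1 block (45 at 24) → 100 left.
Fill HR tier1 block (15 at 15) → 85 left.
Ops tier2 at 13: fill all 30 → 55 left.
HR/tier2 (12): +55 → 0 left.
Total = 25×45 + 24×45 + 15×15 + 13×30 + 12×55 = 3480.

3480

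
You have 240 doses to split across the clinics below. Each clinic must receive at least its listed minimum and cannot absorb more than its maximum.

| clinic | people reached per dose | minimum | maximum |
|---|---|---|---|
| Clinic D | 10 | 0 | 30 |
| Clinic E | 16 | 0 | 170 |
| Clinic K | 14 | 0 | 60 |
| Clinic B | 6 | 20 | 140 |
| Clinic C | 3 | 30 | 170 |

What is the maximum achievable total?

3210

Meeting every minimum uses 0+0+0+20+30 = 50 doses, leaving 190.
Highest people reached per dose first: Clinic E 16 > Clinic K 14 > Clinic D 10 > Clinic B 6 > Clinic C 3.
Give Clinic E 170 more to hit its cap of 170 → 20 left.
Only 20 left; Clinic K takes them to reach 20.
Total = 16×170 + 14×20 + 6×20 + 3×30 = 3210.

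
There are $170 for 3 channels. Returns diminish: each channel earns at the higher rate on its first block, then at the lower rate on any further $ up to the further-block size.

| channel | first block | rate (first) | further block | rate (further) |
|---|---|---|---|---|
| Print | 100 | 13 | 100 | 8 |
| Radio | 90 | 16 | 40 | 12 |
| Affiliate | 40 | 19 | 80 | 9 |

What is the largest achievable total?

2720

Rank every tier by rate: Affiliate/tier1 19 > Radio/tier1 16 > Print/tier1 13 > Radio/tier2 12 > Affiliate/tier2 9 > Print/tier2 8.
Fill Affiliate tier1 block (40 at 19) — 130 left.
Radio/tier1 (16): +90 — 40 left.
40 remain; put them into Print tier1 at 13.
Total = 19×40 + 16×90 + 13×40 = 2720.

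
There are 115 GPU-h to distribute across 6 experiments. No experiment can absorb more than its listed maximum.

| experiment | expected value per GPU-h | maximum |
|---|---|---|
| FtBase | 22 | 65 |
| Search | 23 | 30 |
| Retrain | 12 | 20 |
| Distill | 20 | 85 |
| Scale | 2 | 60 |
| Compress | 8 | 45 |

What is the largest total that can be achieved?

Order the experiments by expected value per GPU-h: Search 23 > FtBase 22 > Distill 20 > Retrain 12 > Compress 8 > Scale 2.
Give Search 30 to hit its cap of 30 ; 85 left.
FtBase: +65 to 65 (cap) ; 20 left.
Distill: +20 (room for 85) → 20. Pool exhausted.
Total = 22×65 + 23×30 + 20×20 = 2520.

2520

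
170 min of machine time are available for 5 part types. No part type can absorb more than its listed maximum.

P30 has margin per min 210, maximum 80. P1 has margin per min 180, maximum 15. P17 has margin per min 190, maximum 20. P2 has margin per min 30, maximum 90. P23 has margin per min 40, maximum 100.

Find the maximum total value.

Highest margin per min first: P30 210 > P17 190 > P1 180 > P23 40 > P2 30.
Give P30 80 to hit its cap of 80 → 90 left.
P17 takes 20 to reach its cap of 20 → 70 left.
P1: +15 to 15 (cap) → 55 left.
P23: +55 (room for 100) → 55. Pool exhausted.
Total = 210×80 + 180×15 + 190×20 + 40×55 = 25500.

25500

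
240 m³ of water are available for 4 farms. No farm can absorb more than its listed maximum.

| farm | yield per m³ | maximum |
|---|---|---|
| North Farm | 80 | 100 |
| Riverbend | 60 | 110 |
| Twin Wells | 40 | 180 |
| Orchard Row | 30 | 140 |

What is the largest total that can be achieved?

15800

Order the farms by yield per m³: North Farm 80 > Riverbend 60 > Twin Wells 40 > Orchard Row 30.
North Farm takes 100 to reach its cap of 100 — 140 left.
Riverbend takes 110 to reach its cap of 110 — 30 left.
Only 30 left; Twin Wells takes them to reach 30.
Total = 80×100 + 60×110 + 40×30 = 15800.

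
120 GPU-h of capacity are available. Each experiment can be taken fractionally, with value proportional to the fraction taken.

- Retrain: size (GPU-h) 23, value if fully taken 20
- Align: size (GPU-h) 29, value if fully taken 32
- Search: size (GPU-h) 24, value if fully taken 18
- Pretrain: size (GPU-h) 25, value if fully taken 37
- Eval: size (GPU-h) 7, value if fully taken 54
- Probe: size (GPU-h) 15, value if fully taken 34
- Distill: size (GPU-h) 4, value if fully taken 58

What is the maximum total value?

Best value per unit of size first: Distill 58/4≈14.5, Eval 54/7≈7.71, Probe 34/15≈2.27, Pretrain 37/25≈1.48, Align 32/29≈1.1, Retrain 20/23≈0.87, Search 18/24≈0.75.
All 4 GPU-h of Distill fit (value 58) ; 116 remain.
Eval: take in full, 7 GPU-h for value 54 ; 109 left.
All 15 GPU-h of Probe fit (value 34) ; 94 remain.
Pretrain: take in full, 25 GPU-h for value 37 ; 69 left.
All 29 GPU-h of Align fit (value 32) ; 40 remain.
Take all of Retrain (23 GPU-h, value 20) ; 17 GPU-h left.
Only 17 GPU-h remain; take 17/24 of Search for value 18×17/24 = 12.75.
Total value = 247.75.

247.75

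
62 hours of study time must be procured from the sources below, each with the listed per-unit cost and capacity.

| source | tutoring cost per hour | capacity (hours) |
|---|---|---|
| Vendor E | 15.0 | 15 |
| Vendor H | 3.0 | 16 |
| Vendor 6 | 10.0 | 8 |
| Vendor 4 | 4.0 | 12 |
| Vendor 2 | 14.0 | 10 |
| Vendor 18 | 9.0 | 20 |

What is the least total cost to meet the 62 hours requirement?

440

Cheapest first:
Take 16 from Vendor H at 3.0 ; need 46 more.
Take 12 from Vendor 4 at 4.0 ; need 34 more.
Vendor 18 at 9.0: take all 20 hours ; 14 still needed.
Take 8 from Vendor 6 at 10.0 ; need 6 more.
Vendor 2 at 14.0: take 6 of its 10 ; requirement met.
Vendor E: unused.
Cost = 16×3.0 + 12×4.0 + 20×9.0 + 8×10.0 + 6×14.0 = 440.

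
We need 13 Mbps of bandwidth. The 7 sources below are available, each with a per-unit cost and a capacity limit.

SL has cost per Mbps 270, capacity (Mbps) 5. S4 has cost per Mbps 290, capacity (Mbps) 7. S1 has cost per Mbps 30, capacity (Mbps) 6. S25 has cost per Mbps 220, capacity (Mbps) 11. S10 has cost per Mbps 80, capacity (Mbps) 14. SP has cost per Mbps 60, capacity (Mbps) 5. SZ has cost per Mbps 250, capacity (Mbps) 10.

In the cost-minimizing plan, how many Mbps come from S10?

2

Cheapest first:
S1 at 30: take all 6 Mbps → 7 still needed.
SP at 60: take all 5 Mbps → 2 still needed.
Take 2 from S10 at 80 to finish.
S25, SZ, SL, S4: unused.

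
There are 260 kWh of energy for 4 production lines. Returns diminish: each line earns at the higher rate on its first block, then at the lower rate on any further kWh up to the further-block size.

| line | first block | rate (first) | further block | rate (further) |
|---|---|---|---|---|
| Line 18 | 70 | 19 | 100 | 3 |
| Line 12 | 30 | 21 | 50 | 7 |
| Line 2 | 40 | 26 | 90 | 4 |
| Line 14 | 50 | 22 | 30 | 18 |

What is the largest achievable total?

Rank every tier by rate: Line 2/first 26 > Line 14/first 22 > Line 12/first 21 > Line 18/first 19 > Line 14/second 18 > Line 12/second 7 > Line 2/second 4 > Line 18/second 3.
Fill Line 2 first block (40 at 26) — 220 left.
Line 14 first at 22: fill all 50 — 170 left.
Fill Line 12 first block (30 at 21) — 140 left.
Line 18/first (19): +70 — 70 left.
Fill Line 14 second block (30 at 18) — 40 left.
Line 12 second at 7: only 40 left, fill 40.
Total = 26×40 + 22×50 + 21×30 + 19×70 + 18×30 + 7×40 = 4920.

4920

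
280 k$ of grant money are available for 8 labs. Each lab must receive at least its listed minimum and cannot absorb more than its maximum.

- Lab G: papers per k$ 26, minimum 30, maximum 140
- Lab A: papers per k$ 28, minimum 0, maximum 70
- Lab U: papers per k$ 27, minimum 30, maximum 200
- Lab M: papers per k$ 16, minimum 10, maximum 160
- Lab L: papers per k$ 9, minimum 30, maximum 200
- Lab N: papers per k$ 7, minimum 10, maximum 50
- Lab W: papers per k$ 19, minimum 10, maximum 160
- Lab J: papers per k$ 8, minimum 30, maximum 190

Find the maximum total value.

Meeting every minimum uses 30+0+30+10+30+10+10+30 = 150 k$, leaving 130.
Order the labs by papers per k$: Lab A 28 > Lab U 27 > Lab G 26 > Lab W 19 > Lab M 16 > Lab L 9 > Lab J 8 > Lab N 7.
Lab A takes 70 more to reach its cap of 70 ; 60 left.
Lab U has room for 170 more but only 60 remain, so it gets 90.
Total = 26×30 + 28×70 + 27×90 + 16×10 + 9×30 + 7×10 + 19×10 + 8×30 = 6100.

6100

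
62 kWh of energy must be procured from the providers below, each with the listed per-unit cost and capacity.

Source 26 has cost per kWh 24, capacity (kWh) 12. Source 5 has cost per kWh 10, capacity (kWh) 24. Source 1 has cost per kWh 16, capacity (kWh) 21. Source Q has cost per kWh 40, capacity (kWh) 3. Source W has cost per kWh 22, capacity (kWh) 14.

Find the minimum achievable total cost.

956

Use providers in increasing cost order.
Source 5 (10): use full 24 ; 38 kWh to go.
Take 21 from Source 1 at 16 ; need 17 more.
Source W (22): use full 14 ; 3 kWh to go.
Take 3 from Source 26 at 24 to finish.
Source Q: unused.
Cost = 24×10 + 21×16 + 14×22 + 3×24 = 956.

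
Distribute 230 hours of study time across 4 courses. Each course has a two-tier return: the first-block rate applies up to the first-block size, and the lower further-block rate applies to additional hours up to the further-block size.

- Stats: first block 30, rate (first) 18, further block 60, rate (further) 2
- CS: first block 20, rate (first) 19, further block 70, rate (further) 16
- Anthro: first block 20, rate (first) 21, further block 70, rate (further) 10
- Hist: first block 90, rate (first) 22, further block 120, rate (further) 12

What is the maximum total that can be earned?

Treat each block as its own option and order by rate: Hist/tier1 22 > Anthro/tier1 21 > CS/tier1 19 > Stats/tier1 18 > CS/tier2 16 > Hist/tier2 12 > Anthro/tier2 10 > Stats/tier2 2.
Fill Hist tier1 block (90 at 22) ; 140 left.
Anthro/tier1 (21): +20 ; 120 left.
CS tier1 at 19: fill all 20 ; 100 left.
Stats tier1 at 18: fill all 30 ; 70 left.
CS tier2 at 16: fill all 70 ; 0 left.
Total = 22×90 + 21×20 + 19×20 + 18×30 + 16×70 = 4440.

4440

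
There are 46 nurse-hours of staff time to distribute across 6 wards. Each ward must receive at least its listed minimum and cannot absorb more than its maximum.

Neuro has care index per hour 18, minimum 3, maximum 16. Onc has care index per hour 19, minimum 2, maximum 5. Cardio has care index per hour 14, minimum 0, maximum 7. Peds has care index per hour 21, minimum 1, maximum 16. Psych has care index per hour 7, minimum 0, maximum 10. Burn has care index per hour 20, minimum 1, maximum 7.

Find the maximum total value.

Meeting every minimum uses 3+2+0+1+0+1 = 7 nurse-hours, leaving 39.
Rank by care index per hour: Peds 21 > Burn 20 > Onc 19 > Neuro 18 > Cardio 14 > Psych 7.
Give Peds 15 more to hit its cap of 16 → 24 left.
Burn takes 6 more to reach its cap of 7 → 18 left.
Onc takes 3 more to reach its cap of 5 → 15 left.
Neuro takes 13 more to reach its cap of 16 → 2 left.
Only 2 left; Cardio takes them to reach 2.
Total = 18×16 + 19×5 + 14×2 + 21×16 + 20×7 = 887.

887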